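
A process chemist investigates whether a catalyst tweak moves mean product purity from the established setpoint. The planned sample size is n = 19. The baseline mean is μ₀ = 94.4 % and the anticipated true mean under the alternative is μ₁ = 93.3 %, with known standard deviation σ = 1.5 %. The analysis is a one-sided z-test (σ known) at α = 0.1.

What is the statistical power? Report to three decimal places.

Power ≈ 0.972

Standardized effect: d = |μ₁ − μ₀| / σ = |93.3 − 94.4| / 1.5 = 0.7333
Noncentrality parameter: δ = d·√n = 0.7333 × √19 = 3.1965
Critical value for a one-sided test at α = 0.1: z_α = 1.282.
Power = Φ(δ − 1.282) = Φ(1.915) = 0.9723.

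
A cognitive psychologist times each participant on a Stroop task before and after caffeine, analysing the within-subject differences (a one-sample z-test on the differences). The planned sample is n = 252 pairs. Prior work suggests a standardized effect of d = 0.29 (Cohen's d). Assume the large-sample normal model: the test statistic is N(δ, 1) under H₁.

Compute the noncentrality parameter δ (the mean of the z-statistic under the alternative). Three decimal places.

δ = d·√n = 0.29 × √252 = 4.6036

δ ≈ 4.604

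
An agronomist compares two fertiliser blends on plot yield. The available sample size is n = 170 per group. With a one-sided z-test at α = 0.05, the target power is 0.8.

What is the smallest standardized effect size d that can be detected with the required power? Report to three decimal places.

Need Φ(δ − 1.645) = 0.8, so δ = 1.645 + 0.842 = 2.486.
δ = d·√(n/2) ⇒ d = δ/√(n/2) = 2.486/√(170/2) = 0.2697.

d ≈ 0.270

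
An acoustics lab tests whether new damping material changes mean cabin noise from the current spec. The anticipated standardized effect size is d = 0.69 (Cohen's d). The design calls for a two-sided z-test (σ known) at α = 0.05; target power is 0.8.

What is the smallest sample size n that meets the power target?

Set Φ(δ − 1.960) = 0.8; then δ − 1.960 = Φ⁻¹(0.8) = 0.842, giving δ = 2.802.
(The Φ(−δ − z_{α/2}) term is vanishingly small for δ > 0 and is dropped in the standard sample-size formula.)
δ = d·√n ⇒ n = (δ/d)² = (2.802 / 0.69)² = 16.49.
Rounding up, n = 17.

n = 17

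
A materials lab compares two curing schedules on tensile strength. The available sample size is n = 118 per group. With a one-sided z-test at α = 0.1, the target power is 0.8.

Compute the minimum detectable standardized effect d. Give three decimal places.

Required noncentrality: δ = z_{0.1} + z_{0.20} = 1.282 + 0.842 = 2.123.
δ = d·√(n/2) ⇒ d = δ/√(n/2) = 2.123/√(118/2) = 0.2764.

d ≈ 0.276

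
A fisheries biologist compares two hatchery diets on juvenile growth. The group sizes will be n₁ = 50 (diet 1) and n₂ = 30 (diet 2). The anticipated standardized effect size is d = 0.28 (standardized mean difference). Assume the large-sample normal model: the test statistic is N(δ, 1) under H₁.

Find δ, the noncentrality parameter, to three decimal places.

δ ≈ 1.212

The noncentrality parameter scales effect size by the design's sample-size factor: δ = d / √(1/n₁ + 1/n₂) = 0.28 / √(1/50 + 1/30) = 1.2124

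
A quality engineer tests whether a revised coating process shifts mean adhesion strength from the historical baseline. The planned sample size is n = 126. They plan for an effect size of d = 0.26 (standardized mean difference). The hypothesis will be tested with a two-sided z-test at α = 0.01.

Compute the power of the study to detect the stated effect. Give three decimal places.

Power ≈ 0.634

Noncentrality parameter: δ = d·√n = 0.26 × √126 = 2.9185
Two-sided α = 0.01 → critical value z_{0.005} = 2.576.
Power = Φ(δ − 2.576) + Φ(−δ − 2.576) = Φ(0.343) + Φ(-5.494) = 0.6341 + 0.0000 = 0.6341.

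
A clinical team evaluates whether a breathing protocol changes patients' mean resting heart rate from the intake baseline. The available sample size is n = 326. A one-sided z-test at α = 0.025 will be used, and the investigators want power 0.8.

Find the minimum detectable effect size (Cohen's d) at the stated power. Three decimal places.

Required noncentrality: δ = z_{0.025} + z_{0.20} = 1.960 + 0.842 = 2.802.
δ = d·√n ⇒ d = δ/√n = 2.802/√326 = 0.1552.

d ≈ 0.155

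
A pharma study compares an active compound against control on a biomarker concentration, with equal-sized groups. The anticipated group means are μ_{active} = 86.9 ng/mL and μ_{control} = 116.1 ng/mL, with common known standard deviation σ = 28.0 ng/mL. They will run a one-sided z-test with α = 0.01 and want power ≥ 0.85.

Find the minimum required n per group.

n = 21 per group

Standardized effect: d = |μ_{active} − μ_{control}| / σ = |86.9 − 116.1| / 28.0 = 1.0429
For power 0.85 need Φ(δ − z_{0.01}) = 0.85, so δ = z_{0.01} + z_{0.15} = 2.326 + 1.036 = 3.363.
δ = d·√(n/2) ⇒ n = 2(δ/d)² = 2 × (3.363 / 1.0429)² = 20.80.
Rounding up, n = 21 per group.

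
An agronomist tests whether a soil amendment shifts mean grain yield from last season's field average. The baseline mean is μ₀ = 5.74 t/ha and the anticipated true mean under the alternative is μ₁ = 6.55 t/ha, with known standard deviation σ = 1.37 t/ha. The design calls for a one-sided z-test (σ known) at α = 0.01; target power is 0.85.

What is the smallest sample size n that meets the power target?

Standardized effect: d = |μ₁ − μ₀| / σ = |6.55 − 5.74| / 1.37 = 0.5912
Set Φ(δ − 2.326) = 0.85; then δ − 2.326 = Φ⁻¹(0.85) = 1.036, giving δ = 3.363.
δ = d·√n ⇒ n = (δ/d)² = (3.363 / 0.5912)² = 32.35.
Rounding up, n = 33.

n = 33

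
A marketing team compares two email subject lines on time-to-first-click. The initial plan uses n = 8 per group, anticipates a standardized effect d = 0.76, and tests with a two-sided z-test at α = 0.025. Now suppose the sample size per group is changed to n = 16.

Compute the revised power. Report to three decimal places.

Power ≈ 0.463

With n = 16 per group: δ = d·√(n/2) = 0.76 × √(16/2) = 2.1496. Critical value z_{0.0125} = 2.241.
Revised power = Φ(δ − 2.241) + Φ(−δ − 2.241) = Φ(-0.092) + Φ(-4.391) = 0.4634 + 0.0000 = 0.4634.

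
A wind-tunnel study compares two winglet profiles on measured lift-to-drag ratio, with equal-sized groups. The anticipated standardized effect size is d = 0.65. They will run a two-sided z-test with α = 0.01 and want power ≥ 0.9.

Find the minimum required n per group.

n = 71 per group

Set Φ(δ − 2.576) = 0.9; then δ − 2.576 = Φ⁻¹(0.9) = 1.282, giving δ = 3.857.
(The Φ(−δ − z_{α/2}) term is vanishingly small for δ > 0 and is dropped in the standard sample-size formula.)
δ = d·√(n/2) ⇒ n = 2(δ/d)² = 2 × (3.857 / 0.65)² = 70.43.
Rounding up, n = 71 per group.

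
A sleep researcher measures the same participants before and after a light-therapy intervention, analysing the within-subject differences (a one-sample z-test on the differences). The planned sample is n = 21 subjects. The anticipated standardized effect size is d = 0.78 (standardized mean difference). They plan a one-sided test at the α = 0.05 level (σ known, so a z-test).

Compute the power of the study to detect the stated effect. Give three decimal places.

Noncentrality parameter: δ = d·√n = 0.78 × √21 = 3.5744
Critical value for a one-sided test at α = 0.05: z_α = 1.645.
Power = P(Z > 1.645 − δ) = Φ(1.930) = 0.9732.

Power ≈ 0.973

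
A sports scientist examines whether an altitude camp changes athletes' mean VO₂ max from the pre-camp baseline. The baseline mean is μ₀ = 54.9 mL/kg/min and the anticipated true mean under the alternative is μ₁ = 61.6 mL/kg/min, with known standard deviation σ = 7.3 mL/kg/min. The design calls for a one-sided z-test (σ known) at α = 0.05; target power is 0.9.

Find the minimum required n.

n = 11

Standardized effect: d = |μ₁ − μ₀| / σ = |61.6 − 54.9| / 7.3 = 0.9178
For power 0.9 need Φ(δ − z_{0.05}) = 0.9, so δ = z_{0.05} + z_{0.10} = 1.645 + 1.282 = 2.926.
δ = d·√n ⇒ n = (δ/d)² = (2.926 / 0.9178)² = 10.17.
Rounding up, n = 11.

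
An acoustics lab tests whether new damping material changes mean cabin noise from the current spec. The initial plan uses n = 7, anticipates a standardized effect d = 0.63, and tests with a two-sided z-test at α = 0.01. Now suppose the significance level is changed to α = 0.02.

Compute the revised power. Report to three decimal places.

δ = d·√n = 0.63 × √7 = 1.6668 (unchanged). New critical value: z_{0.01} = 2.326.
Revised power = Φ(δ − 2.326) + Φ(−δ − 2.326) = Φ(-0.660) + Φ(-3.993) = 0.2548 + 0.0000 = 0.2548.

Power ≈ 0.255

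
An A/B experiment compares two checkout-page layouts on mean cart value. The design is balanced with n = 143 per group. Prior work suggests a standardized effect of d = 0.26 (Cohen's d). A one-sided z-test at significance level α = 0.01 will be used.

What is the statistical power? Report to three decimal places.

Noncentrality parameter: δ = d·√(n/2) = 0.26 × √(143/2) = 2.1985
One-sided α = 0.01 → critical value z_{0.01} = 2.326.
Power = P(Z > 2.326 − δ) = Φ(-0.128) = 0.4491.

Power ≈ 0.449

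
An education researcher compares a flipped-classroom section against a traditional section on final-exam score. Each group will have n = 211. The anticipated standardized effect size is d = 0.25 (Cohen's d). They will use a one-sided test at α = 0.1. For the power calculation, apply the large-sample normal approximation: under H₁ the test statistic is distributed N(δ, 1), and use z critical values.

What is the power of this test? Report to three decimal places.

Power ≈ 0.901

Noncentrality parameter: δ = d·√(n/2) = 0.25 × √(211/2) = 2.5678
One-sided α = 0.1 → critical value z_{0.1} = 1.282.
Power = P(Z > 1.282 − δ) = Φ(1.286) = 0.9008.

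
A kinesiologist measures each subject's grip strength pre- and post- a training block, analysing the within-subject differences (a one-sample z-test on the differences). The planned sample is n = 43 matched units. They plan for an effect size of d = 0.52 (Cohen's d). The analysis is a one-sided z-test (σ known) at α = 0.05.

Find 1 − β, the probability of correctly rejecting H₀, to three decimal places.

Noncentrality parameter: λ = d·√n = 0.52 × √43 = 3.4099
One-sided α = 0.05 → critical value z_{0.05} = 1.645.
Power = Φ(λ − 1.645) = Φ(1.765) = 0.9612.

Power ≈ 0.961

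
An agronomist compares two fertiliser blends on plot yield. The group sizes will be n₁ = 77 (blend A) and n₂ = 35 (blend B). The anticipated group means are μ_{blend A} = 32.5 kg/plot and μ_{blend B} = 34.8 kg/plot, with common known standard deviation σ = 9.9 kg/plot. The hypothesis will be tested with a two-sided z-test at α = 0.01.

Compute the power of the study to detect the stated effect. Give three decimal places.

Power ≈ 0.076

Standardized effect: d = |μ_{blend A} − μ_{blend B}| / σ = |32.5 − 34.8| / 9.9 = 0.2323
Noncentrality parameter: δ = d / √(1/n₁ + 1/n₂) = 0.2323 / √(1/77 + 1/35) = 1.1396
Two-sided α = 0.01 → critical value z_{0.005} = 2.576.
Power = Φ(δ − 2.576) + Φ(−δ − 2.576) = Φ(-1.436) + Φ(-3.715) = 0.0755 + 0.0001 = 0.0756.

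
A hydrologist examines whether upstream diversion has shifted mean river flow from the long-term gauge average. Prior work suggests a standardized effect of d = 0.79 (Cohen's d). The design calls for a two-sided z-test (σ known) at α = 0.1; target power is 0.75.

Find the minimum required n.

n = 9

Set Φ(δ − 1.645) = 0.75; then δ − 1.645 = Φ⁻¹(0.75) = 0.674, giving δ = 2.319.
(For δ > 0 the lower-tail rejection region contributes negligibly to power, so the one-term inversion is standard.)
δ = d·√n ⇒ n = (δ/d)² = (2.319 / 0.79)² = 8.62.
Rounding up, n = 9.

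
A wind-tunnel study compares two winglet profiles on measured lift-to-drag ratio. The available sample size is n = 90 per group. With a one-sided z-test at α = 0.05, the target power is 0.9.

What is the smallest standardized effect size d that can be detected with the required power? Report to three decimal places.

Required noncentrality: δ = z_{0.05} + z_{0.10} = 1.645 + 1.282 = 2.926.
δ = d·√(n/2) ⇒ d = δ/√(n/2) = 2.926/√(90/2) = 0.4362.

d ≈ 0.436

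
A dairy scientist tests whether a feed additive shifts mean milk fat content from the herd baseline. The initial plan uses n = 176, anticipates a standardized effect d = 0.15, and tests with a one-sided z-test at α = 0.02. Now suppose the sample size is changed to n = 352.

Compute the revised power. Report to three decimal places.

With n = 352: δ = d·√n = 0.15 × √352 = 2.8142. Critical value z_{0.02} = 2.054.
Revised power = P(Z > 2.054 − δ) = Φ(0.761) = 0.7765.

Power ≈ 0.777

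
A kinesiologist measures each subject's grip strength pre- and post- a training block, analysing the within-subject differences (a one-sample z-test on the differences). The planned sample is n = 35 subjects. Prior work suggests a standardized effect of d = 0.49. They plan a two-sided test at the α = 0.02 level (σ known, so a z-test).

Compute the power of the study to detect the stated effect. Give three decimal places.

Power ≈ 0.717

Noncentrality parameter: δ = d·√n = 0.49 × √35 = 2.8989
Critical value for a two-sided test at α = 0.02: z_{α/2} = 2.326.
Power = Φ(δ − 2.326) + Φ(−δ − 2.326) = Φ(0.573) + Φ(-5.225) = 0.7165 + 0.0000 = 0.7165.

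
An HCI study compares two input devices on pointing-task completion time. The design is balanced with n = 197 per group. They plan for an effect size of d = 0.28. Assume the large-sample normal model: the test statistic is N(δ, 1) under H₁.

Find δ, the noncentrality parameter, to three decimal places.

δ = d·√(n/2) = 0.28 × √(197/2) = 2.7789

δ ≈ 2.779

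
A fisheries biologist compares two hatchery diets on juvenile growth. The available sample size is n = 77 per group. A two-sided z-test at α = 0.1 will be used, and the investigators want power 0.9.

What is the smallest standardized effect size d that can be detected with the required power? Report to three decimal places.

Required noncentrality: δ = z_{0.05} + z_{0.10} = 1.645 + 1.282 = 2.926.
(The second rejection-region term Φ(−δ − z_{α/2}) is negligible and dropped.)
δ = d·√(n/2) ⇒ d = δ/√(n/2) = 2.926/√(77/2) = 0.4716.

d ≈ 0.472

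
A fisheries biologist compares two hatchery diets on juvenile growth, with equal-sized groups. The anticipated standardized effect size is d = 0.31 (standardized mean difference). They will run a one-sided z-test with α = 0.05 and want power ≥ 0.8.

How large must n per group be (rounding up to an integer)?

For power 0.8 need Φ(δ − z_{0.05}) = 0.8, so δ = z_{0.05} + z_{0.20} = 1.645 + 0.842 = 2.486.
δ = d·√(n/2) ⇒ n = 2(δ/d)² = 2 × (2.486 / 0.31)² = 128.67.
Round up to the next whole unit.

n = 129 per group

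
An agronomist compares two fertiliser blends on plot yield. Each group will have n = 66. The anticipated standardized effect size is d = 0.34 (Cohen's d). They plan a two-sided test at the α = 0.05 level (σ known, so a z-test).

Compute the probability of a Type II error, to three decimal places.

Noncentrality parameter: δ = d·√(n/2) = 0.34 × √(66/2) = 1.9532
Critical value for a two-sided test at α = 0.05: z_{α/2} = 1.960.
Power = Φ(δ − 1.960) + Φ(−δ − 1.960) = Φ(-0.007) + Φ(-3.913) = 0.4973 + 0.0000 = 0.4973.
Type II error: β = 1 − power = 1 − 0.4973 = 0.5027.

β ≈ 0.503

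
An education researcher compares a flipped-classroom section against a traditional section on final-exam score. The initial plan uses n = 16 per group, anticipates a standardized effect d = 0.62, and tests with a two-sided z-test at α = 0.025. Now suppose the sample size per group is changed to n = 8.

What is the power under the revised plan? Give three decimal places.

With n = 8 per group: δ = d·√(n/2) = 0.62 × √(8/2) = 1.2400. Critical value z_{0.0125} = 2.241.
Revised power = Φ(δ − 2.241) + Φ(−δ − 2.241) = Φ(-1.001) + Φ(-3.481) = 0.1583 + 0.0002 = 0.1586.

Power ≈ 0.159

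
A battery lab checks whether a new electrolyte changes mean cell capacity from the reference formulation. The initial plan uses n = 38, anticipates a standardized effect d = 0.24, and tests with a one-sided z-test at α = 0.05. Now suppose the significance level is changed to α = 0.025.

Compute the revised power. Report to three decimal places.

δ = d·√n = 0.24 × √38 = 1.4795 (unchanged). New critical value: z_{0.025} = 1.960.
Revised power = Φ(δ − 1.960) = Φ(-0.481) = 0.3154.

Power ≈ 0.315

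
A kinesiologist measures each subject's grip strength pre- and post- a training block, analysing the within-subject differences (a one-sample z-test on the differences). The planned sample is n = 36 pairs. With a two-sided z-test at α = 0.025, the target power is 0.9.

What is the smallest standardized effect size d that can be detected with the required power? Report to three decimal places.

d ≈ 0.587

Required noncentrality: δ = z_{0.0125} + z_{0.10} = 2.241 + 1.282 = 3.523.
(Lower-tail contribution to power is negligible for δ > 0.)
δ = d·√n ⇒ d = δ/√n = 3.523/√36 = 0.5872.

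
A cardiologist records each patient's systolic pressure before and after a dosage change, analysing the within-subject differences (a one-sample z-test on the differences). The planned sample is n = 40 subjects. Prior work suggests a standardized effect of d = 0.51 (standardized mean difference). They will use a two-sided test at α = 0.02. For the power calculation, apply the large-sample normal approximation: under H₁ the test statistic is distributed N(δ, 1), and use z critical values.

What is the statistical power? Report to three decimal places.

Noncentrality parameter: δ = d·√n = 0.51 × √40 = 3.2255
Two-sided α = 0.02 → critical value z_{0.01} = 2.326.
Power = Φ(δ − 2.326) + Φ(−δ − 2.326) = Φ(0.899) + Φ(-5.552) = 0.8157 + 0.0000 = 0.8157.

Power ≈ 0.816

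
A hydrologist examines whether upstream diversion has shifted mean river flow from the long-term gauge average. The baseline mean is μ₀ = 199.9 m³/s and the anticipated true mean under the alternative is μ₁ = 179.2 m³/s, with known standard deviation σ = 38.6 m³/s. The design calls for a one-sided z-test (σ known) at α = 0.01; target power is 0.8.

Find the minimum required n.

Standardized effect: d = |μ₁ − μ₀| / σ = |179.2 − 199.9| / 38.6 = 0.5363
Set Φ(δ − 2.326) = 0.8; then δ − 2.326 = Φ⁻¹(0.8) = 0.842, giving δ = 3.168.
δ = d·√n ⇒ n = (δ/d)² = (3.168 / 0.5363)² = 34.90.
Round up to the next whole unit.

n = 35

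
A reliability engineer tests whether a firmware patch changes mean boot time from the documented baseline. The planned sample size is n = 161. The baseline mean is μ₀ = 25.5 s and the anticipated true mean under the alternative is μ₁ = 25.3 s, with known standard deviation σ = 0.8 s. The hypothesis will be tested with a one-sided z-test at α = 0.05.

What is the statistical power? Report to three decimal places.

Standardized effect: d = |μ₁ − μ₀| / σ = |25.3 − 25.5| / 0.8 = 0.2500
Noncentrality parameter: δ = d·√n = 0.2500 × √161 = 3.1721
Critical value for a one-sided test at α = 0.05: z_α = 1.645.
Power = Φ(δ − 1.645) = Φ(1.527) = 0.9367.

Power ≈ 0.937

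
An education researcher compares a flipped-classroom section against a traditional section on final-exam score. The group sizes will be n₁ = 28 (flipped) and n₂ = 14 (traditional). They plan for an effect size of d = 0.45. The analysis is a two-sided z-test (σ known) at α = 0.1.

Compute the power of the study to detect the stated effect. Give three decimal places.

Noncentrality parameter: δ = d / √(1/n₁ + 1/n₂) = 0.45 / √(1/28 + 1/14) = 1.3748
Two-sided α = 0.1 → critical value z_{0.05} = 1.645.
Power = Φ(δ − 1.645) + Φ(−δ − 1.645) = Φ(-0.270) + Φ(-3.020) = 0.3935 + 0.0013 = 0.3948.

Power ≈ 0.395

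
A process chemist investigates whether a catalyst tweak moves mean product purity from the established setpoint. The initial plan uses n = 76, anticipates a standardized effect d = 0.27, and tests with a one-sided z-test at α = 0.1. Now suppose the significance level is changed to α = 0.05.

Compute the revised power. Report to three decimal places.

Power ≈ 0.761

δ = d·√n = 0.27 × √76 = 2.3538 (unchanged). New critical value: z_{0.05} = 1.645.
Revised power = P(Z > 1.645 − δ) = Φ(0.709) = 0.7608.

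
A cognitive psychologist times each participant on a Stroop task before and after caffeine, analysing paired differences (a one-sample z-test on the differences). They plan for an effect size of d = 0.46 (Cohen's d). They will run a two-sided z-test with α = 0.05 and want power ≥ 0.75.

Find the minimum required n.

For power 0.75 need Φ(δ − z_{0.025}) = 0.75, so δ = z_{0.025} + z_{0.25} = 1.960 + 0.674 = 2.634.
(The Φ(−δ − z_{α/2}) term is vanishingly small for δ > 0 and is dropped in the standard sample-size formula.)
δ = d·√n ⇒ n = (δ/d)² = (2.634 / 0.46)² = 32.80.
Round up to the next whole unit.

n = 33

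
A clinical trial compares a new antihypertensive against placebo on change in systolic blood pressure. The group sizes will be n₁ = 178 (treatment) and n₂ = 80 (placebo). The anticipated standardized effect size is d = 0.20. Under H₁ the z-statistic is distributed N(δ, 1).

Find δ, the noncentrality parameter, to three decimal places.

δ ≈ 1.486

The noncentrality parameter scales effect size by the design's sample-size factor: δ = d / √(1/n₁ + 1/n₂) = 0.20 / √(1/178 + 1/80) = 1.4859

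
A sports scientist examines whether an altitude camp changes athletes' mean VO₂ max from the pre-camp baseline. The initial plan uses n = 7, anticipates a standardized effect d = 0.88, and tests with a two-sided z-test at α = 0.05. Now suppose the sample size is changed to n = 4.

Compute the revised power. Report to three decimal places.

With n = 4: δ = d·√n = 0.88 × √4 = 1.7600. Critical value z_{0.025} = 1.960.
Revised power = Φ(δ − 1.960) + Φ(−δ − 1.960) = Φ(-0.200) + Φ(-3.720) = 0.4208 + 0.0001 = 0.4209.

Power ≈ 0.421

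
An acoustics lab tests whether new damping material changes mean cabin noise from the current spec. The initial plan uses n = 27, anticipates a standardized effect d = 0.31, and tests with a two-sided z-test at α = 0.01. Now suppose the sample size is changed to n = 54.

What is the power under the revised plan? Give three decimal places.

Power ≈ 0.383

With n = 54: δ = d·√n = 0.31 × √54 = 2.2780. Critical value z_{0.005} = 2.576.
Revised power = Φ(δ − 2.576) + Φ(−δ − 2.576) = Φ(-0.298) + Φ(-4.854) = 0.3829 + 0.0000 = 0.3829.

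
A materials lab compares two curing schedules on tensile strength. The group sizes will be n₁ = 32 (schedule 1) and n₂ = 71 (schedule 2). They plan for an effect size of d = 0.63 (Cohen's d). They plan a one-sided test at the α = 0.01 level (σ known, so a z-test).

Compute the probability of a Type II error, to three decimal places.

β ≈ 0.264

Noncentrality parameter: δ = d / √(1/n₁ + 1/n₂) = 0.63 / √(1/32 + 1/71) = 2.9589
One-sided α = 0.01 → critical value z_{0.01} = 2.326.
Power = P(Z > 2.326 − δ) = Φ(0.633) = 0.7365.
Type II error: β = 1 − power = 1 − 0.7365 = 0.2635.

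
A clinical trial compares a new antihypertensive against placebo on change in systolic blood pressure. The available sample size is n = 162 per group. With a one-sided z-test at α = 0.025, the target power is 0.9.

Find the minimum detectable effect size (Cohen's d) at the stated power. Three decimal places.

d ≈ 0.360

Need Φ(δ − 1.960) = 0.9, so δ = 1.960 + 1.282 = 3.242.
δ = d·√(n/2) ⇒ d = δ/√(n/2) = 3.242/√(162/2) = 0.3602.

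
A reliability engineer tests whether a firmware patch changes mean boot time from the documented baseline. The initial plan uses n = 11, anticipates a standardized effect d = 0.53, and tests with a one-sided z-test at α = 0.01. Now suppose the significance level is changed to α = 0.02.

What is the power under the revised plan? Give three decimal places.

Power ≈ 0.384

δ = d·√n = 0.53 × √11 = 1.7578 (unchanged). New critical value: z_{0.02} = 2.054.
Revised power = Φ(δ − 2.054) = Φ(-0.296) = 0.3836.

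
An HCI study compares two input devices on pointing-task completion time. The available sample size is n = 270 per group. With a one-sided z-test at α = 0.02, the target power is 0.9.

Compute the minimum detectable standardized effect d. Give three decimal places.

Need Φ(δ − 2.054) = 0.9, so δ = 2.054 + 1.282 = 3.335.
δ = d·√(n/2) ⇒ d = δ/√(n/2) = 3.335/√(270/2) = 0.2871.

d ≈ 0.287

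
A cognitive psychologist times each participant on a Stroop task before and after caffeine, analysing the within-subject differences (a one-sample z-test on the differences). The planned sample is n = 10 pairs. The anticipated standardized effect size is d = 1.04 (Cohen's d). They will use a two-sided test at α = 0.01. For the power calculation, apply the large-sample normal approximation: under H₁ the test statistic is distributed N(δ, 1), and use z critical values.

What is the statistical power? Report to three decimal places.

Power ≈ 0.762

Noncentrality parameter: δ = d·√n = 1.04 × √10 = 3.2888
Critical value for a two-sided test at α = 0.01: z_{α/2} = 2.576.
Power = Φ(δ − 2.576) + Φ(−δ − 2.576) = Φ(0.713) + Φ(-5.865) = 0.7621 + 0.0000 = 0.7621.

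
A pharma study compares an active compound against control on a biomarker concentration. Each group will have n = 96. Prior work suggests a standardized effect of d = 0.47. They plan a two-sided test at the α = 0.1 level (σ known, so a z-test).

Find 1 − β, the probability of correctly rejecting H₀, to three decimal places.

Noncentrality parameter: δ = d·√(n/2) = 0.47 × √(96/2) = 3.2563
Two-sided α = 0.1 → critical value z_{0.05} = 1.645.
Power = Φ(δ − 1.645) + Φ(−δ − 1.645) = Φ(1.611) + Φ(-4.901) = 0.9465 + 0.0000 = 0.9465.

Power ≈ 0.946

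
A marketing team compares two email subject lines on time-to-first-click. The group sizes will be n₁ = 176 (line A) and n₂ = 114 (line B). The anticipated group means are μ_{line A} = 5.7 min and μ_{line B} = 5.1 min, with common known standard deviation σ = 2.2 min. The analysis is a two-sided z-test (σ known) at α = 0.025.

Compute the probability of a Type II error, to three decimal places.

β ≈ 0.489

Standardized effect: d = |μ_{line A} − μ_{line B}| / σ = |5.7 − 5.1| / 2.2 = 0.2727
Noncentrality parameter: δ = d / √(1/n₁ + 1/n₂) = 0.2727 / √(1/176 + 1/114) = 2.2685
Two-sided α = 0.025 → critical value z_{0.0125} = 2.241.
Power = Φ(δ − 2.241) + Φ(−δ − 2.241) = Φ(0.027) + Φ(-4.510) = 0.5108 + 0.0000 = 0.5108.
Type II error: β = 1 − power = 1 − 0.5108 = 0.4892.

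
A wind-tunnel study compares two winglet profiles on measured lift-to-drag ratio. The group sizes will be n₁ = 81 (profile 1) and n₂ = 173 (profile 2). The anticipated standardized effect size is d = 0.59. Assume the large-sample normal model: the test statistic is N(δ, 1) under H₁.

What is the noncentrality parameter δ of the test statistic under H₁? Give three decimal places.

δ ≈ 4.382

δ = d / √(1/n₁ + 1/n₂) = 0.59 / √(1/81 + 1/173) = 4.3823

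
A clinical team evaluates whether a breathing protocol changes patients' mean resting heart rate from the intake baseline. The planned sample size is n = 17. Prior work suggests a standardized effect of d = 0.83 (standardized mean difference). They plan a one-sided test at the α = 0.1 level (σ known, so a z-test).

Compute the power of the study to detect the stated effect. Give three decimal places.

Power ≈ 0.984

Noncentrality parameter: δ = d·√n = 0.83 × √17 = 3.4222
One-sided α = 0.1 → critical value z_{0.1} = 1.282.
Power = Φ(δ − 1.282) = Φ(2.141) = 0.9838.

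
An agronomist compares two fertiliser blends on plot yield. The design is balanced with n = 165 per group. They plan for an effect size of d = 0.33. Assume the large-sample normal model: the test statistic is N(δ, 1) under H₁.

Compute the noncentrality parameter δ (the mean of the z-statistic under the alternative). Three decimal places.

δ = d·√(n/2) = 0.33 × √(165/2) = 2.9974

δ ≈ 2.997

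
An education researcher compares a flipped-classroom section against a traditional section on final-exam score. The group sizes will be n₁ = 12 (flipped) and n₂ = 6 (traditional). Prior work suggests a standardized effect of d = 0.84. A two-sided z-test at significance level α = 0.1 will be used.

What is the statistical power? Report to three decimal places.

Noncentrality parameter: δ = d / √(1/n₁ + 1/n₂) = 0.84 / √(1/12 + 1/6) = 1.6800
Critical value for a two-sided test at α = 0.1: z_{α/2} = 1.645.
Power = Φ(δ − 1.645) + Φ(−δ − 1.645) = Φ(0.035) + Φ(-3.325) = 0.5140 + 0.0004 = 0.5145.

Power ≈ 0.514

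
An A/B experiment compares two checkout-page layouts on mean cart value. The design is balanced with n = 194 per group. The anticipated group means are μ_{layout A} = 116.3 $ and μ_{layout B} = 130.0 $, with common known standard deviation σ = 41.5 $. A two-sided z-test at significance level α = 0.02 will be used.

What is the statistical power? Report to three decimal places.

Power ≈ 0.823

Standardized effect: d = |μ_{layout A} − μ_{layout B}| / σ = |116.3 − 130.0| / 41.5 = 0.3301
Noncentrality parameter: δ = d·√(n/2) = 0.3301 × √(194/2) = 3.2513
Critical value for a two-sided test at α = 0.02: z_{α/2} = 2.326.
Power = Φ(δ − 2.326) + Φ(−δ − 2.326) = Φ(0.925) + Φ(-5.578) = 0.8225 + 0.0000 = 0.8225.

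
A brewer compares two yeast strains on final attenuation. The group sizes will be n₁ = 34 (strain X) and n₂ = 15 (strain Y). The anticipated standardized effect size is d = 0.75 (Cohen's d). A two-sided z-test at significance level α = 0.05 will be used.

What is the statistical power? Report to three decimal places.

Power ≈ 0.677

Noncentrality parameter: δ = d / √(1/n₁ + 1/n₂) = 0.75 / √(1/34 + 1/15) = 2.4196
Two-sided α = 0.05 → critical value z_{0.025} = 1.960.
Power = Φ(δ − 1.960) + Φ(−δ − 1.960) = Φ(0.460) + Φ(-4.380) = 0.6771 + 0.0000 = 0.6771.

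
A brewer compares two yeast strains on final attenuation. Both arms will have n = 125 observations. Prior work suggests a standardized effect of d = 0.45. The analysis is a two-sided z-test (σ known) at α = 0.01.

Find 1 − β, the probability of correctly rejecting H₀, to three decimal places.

Noncentrality parameter: δ = d·√(n/2) = 0.45 × √(125/2) = 3.5576
Two-sided α = 0.01 → critical value z_{0.005} = 2.576.
Power = Φ(δ − 2.576) + Φ(−δ − 2.576) = Φ(0.982) + Φ(-6.133) = 0.8369 + 0.0000 = 0.8369.

Power ≈ 0.837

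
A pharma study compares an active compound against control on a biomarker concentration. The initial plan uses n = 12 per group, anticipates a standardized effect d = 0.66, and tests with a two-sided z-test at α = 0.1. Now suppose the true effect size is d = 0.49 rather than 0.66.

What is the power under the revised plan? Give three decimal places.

Power ≈ 0.331

With d = 0.49: δ = d·√(n/2) = 0.49 × √(12/2) = 1.2002. Critical value z_{0.05} = 1.645.
Revised power = Φ(δ − 1.645) + Φ(−δ − 1.645) = Φ(-0.445) + Φ(-2.845) = 0.3283 + 0.0022 = 0.3305.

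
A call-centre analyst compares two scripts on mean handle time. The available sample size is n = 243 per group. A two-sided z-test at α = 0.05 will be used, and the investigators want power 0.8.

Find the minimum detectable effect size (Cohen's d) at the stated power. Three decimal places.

d ≈ 0.254

Need Φ(δ − 1.960) = 0.8, so δ = 1.960 + 0.842 = 2.802.
(Lower-tail contribution to power is negligible for δ > 0.)
δ = d·√(n/2) ⇒ d = δ/√(n/2) = 2.802/√(243/2) = 0.2542.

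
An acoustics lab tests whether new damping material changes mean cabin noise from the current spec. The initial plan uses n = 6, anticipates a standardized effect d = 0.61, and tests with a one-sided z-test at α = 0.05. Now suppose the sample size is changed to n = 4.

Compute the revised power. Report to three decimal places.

With n = 4: δ = d·√n = 0.61 × √4 = 1.2200. Critical value z_{0.05} = 1.645.
Revised power = P(Z > 1.645 − δ) = Φ(-0.425) = 0.3355.

Power ≈ 0.335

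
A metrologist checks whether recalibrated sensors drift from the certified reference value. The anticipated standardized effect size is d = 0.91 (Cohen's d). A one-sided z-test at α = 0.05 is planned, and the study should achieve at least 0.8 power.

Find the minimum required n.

For power 0.8 need Φ(δ − z_{0.05}) = 0.8, so δ = z_{0.05} + z_{0.20} = 1.645 + 0.842 = 2.486.
δ = d·√n ⇒ n = (δ/d)² = (2.486 / 0.91)² = 7.47.
Round up to the next whole unit.

n = 8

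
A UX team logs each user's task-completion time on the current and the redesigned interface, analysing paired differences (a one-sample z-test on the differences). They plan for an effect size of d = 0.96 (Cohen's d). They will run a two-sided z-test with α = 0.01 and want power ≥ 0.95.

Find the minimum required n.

n = 20

Set Φ(δ − 2.576) = 0.95; then δ − 2.576 = Φ⁻¹(0.95) = 1.645, giving δ = 4.221.
(The Φ(−δ − z_{α/2}) term is vanishingly small for δ > 0 and is dropped in the standard sample-size formula.)
δ = d·√n ⇒ n = (δ/d)² = (4.221 / 0.96)² = 19.33.
Round up to the next whole unit.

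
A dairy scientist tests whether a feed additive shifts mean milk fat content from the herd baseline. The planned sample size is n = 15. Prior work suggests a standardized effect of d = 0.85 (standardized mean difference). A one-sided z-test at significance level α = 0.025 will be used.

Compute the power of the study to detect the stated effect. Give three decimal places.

Noncentrality parameter: δ = d·√n = 0.85 × √15 = 3.2920
Critical value for a one-sided test at α = 0.025: z_α = 1.960.
Power = Φ(δ − 1.960) = Φ(1.332) = 0.9086.

Power ≈ 0.909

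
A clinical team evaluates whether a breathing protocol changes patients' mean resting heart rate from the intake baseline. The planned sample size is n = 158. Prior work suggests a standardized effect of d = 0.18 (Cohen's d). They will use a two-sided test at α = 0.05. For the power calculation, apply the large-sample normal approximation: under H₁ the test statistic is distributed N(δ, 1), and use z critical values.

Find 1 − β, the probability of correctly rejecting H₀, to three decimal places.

Power ≈ 0.619

Noncentrality parameter: δ = d·√n = 0.18 × √158 = 2.2626
Two-sided α = 0.05 → critical value z_{0.025} = 1.960.
Power = Φ(δ − 1.960) + Φ(−δ − 1.960) = Φ(0.303) + Φ(-4.223) = 0.6189 + 0.0000 = 0.6189.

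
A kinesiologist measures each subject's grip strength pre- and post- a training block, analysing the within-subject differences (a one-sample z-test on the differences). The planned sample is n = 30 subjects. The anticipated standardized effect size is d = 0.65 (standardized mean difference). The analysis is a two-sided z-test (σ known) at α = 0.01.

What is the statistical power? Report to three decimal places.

Power ≈ 0.838

Noncentrality parameter: δ = d·√n = 0.65 × √30 = 3.5602
Critical value for a two-sided test at α = 0.01: z_{α/2} = 2.576.
Power = Φ(δ − 2.576) + Φ(−δ − 2.576) = Φ(0.984) + Φ(-6.136) = 0.8375 + 0.0000 = 0.8375.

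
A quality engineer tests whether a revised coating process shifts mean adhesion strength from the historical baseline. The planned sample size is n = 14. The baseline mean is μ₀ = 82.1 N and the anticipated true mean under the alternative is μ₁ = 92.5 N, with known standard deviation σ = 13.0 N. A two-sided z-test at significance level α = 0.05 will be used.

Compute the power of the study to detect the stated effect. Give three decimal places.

Power ≈ 0.849

Standardized effect: d = |μ₁ − μ₀| / σ = |92.5 − 82.1| / 13.0 = 0.8000
Noncentrality parameter: δ = d·√n = 0.8000 × √14 = 2.9933
Two-sided α = 0.05 → critical value z_{0.025} = 1.960.
Power = Φ(δ − 1.960) + Φ(−δ − 1.960) = Φ(1.033) + Φ(-4.953) = 0.8493 + 0.0000 = 0.8493.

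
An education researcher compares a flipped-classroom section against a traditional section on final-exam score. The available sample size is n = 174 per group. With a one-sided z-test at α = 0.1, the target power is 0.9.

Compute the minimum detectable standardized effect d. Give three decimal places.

Required noncentrality: δ = z_{0.1} + z_{0.10} = 1.282 + 1.282 = 2.563.
δ = d·√(n/2) ⇒ d = δ/√(n/2) = 2.563/√(174/2) = 0.2748.

d ≈ 0.275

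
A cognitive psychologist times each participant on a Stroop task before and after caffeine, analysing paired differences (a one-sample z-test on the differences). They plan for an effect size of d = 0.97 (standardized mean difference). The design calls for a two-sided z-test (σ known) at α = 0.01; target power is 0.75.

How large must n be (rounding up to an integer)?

For power 0.75 need Φ(δ − z_{0.005}) = 0.75, so δ = z_{0.005} + z_{0.25} = 2.576 + 0.674 = 3.250.
(For δ > 0 the lower-tail rejection region contributes negligibly to power, so the one-term inversion is standard.)
δ = d·√n ⇒ n = (δ/d)² = (3.250 / 0.97)² = 11.23.
Round up to the next whole unit.

n = 12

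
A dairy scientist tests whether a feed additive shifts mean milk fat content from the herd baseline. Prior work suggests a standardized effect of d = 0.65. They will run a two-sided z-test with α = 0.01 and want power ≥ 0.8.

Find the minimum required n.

For power 0.8 need Φ(δ − z_{0.005}) = 0.8, so δ = z_{0.005} + z_{0.20} = 2.576 + 0.842 = 3.417.
(The Φ(−δ − z_{α/2}) term is vanishingly small for δ > 0 and is dropped in the standard sample-size formula.)
δ = d·√n ⇒ n = (δ/d)² = (3.417 / 0.65)² = 27.64.
Round up to the next whole unit.

n = 28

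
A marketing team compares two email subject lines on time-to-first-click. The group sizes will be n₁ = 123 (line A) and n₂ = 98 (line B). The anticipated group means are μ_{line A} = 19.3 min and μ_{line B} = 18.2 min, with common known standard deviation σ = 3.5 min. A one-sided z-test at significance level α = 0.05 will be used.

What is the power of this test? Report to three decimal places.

Standardized effect: d = |μ_{line A} − μ_{line B}| / σ = |19.3 − 18.2| / 3.5 = 0.3143
Noncentrality parameter: δ = d / √(1/n₁ + 1/n₂) = 0.3143 / √(1/123 + 1/98) = 2.3211
One-sided α = 0.05 → critical value z_{0.05} = 1.645.
Power = P(Z > 1.645 − δ) = Φ(0.676) = 0.7506.

Power ≈ 0.751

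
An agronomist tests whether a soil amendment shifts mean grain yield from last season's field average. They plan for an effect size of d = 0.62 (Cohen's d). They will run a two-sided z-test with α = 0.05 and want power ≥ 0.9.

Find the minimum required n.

n = 28

Set Φ(δ − 1.960) = 0.9; then δ − 1.960 = Φ⁻¹(0.9) = 1.282, giving δ = 3.242.
(For δ > 0 the lower-tail rejection region contributes negligibly to power, so the one-term inversion is standard.)
δ = d·√n ⇒ n = (δ/d)² = (3.242 / 0.62)² = 27.33.
Round up to the next whole unit.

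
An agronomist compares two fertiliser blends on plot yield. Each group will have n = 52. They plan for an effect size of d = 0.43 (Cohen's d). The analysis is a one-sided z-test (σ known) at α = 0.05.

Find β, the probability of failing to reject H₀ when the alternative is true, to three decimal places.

Noncentrality parameter: δ = d·√(n/2) = 0.43 × √(52/2) = 2.1926
One-sided α = 0.05 → critical value z_{0.05} = 1.645.
Power = P(Z > 1.645 − δ) = Φ(0.548) = 0.7081.
Type II error: β = 1 − power = 1 − 0.7081 = 0.2919.

β ≈ 0.292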